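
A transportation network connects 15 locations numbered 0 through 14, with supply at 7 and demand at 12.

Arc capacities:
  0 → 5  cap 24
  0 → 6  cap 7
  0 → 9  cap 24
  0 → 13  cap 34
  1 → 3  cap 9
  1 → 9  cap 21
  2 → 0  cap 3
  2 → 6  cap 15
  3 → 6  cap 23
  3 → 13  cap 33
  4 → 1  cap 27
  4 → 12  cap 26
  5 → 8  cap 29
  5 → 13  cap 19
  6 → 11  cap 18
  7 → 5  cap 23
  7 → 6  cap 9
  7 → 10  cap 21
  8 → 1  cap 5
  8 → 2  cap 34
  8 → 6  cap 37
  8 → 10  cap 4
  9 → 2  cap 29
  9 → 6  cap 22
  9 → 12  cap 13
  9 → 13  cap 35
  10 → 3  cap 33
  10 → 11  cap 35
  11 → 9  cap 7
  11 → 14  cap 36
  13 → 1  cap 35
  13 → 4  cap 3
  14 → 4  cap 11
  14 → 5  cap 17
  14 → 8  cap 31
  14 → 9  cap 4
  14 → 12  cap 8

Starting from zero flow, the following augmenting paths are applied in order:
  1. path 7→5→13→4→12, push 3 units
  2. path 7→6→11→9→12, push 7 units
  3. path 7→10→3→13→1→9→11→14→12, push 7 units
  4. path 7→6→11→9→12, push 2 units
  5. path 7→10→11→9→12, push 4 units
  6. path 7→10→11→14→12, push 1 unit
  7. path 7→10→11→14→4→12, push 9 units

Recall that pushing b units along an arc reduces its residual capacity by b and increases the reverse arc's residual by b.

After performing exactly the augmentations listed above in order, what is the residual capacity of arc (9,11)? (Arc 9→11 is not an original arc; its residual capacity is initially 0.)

Residual capacity of (9,11): 6

after path 1 (7→5→13→4→12, push 3): res(9,11)=0
after path 2 (7→6→11→9→12, push 7): res(9,11)=7
after path 3 (7→10→3→13→1→9→11→14→12, push 7): res(9,11)=0
after path 4 (7→6→11→9→12, push 2): res(9,11)=2
after path 5 (7→10→11→9→12, push 4): res(9,11)=6
after path 6 (7→10→11→14→12, push 1): res(9,11)=6
after path 7 (7→10→11→14→4→12, push 9): res(9,11)=6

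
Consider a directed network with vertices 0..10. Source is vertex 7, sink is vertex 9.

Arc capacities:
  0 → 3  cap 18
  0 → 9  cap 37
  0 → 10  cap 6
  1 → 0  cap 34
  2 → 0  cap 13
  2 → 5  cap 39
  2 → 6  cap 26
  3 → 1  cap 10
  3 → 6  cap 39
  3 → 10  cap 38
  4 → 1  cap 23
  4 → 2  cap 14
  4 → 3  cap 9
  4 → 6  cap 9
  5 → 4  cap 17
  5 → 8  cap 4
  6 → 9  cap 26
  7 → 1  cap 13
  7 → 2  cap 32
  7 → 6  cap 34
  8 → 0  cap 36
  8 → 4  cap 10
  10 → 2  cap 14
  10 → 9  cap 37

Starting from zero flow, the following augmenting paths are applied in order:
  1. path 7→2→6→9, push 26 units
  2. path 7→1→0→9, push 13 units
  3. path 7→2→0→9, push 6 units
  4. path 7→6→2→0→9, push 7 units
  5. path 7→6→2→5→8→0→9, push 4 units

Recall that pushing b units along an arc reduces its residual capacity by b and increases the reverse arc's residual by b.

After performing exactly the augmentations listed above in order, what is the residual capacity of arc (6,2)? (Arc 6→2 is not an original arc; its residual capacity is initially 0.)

Residual capacity of (6,2): 15

after path 1 (7→2→6→9, push 26): res(6,2)=26
after path 2 (7→1→0→9, push 13): res(6,2)=26
after path 3 (7→2→0→9, push 6): res(6,2)=26
after path 4 (7→6→2→0→9, push 7): res(6,2)=19
after path 5 (7→6→2→5→8→0→9, push 4): res(6,2)=15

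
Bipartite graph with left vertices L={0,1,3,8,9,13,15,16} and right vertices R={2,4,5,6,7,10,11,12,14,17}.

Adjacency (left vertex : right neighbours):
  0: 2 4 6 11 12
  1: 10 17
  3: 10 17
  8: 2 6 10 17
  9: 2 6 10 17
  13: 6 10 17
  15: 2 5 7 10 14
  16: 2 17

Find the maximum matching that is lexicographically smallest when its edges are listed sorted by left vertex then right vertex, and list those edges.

|M| = 6 (so the lex-smallest maximum matching has 6 edges)
process left vertices in ascending order; for each, take the smallest-labelled available neighbour that still permits 6 edges overall, or leave it unmatched if none does
lex-smallest matching: {0-4, 1-10, 3-17, 8-2, 9-6, 15-5}

Lex-smallest maximum matching: {(0,4), (1,10), (3,17), (8,2), (9,6), (15,5)}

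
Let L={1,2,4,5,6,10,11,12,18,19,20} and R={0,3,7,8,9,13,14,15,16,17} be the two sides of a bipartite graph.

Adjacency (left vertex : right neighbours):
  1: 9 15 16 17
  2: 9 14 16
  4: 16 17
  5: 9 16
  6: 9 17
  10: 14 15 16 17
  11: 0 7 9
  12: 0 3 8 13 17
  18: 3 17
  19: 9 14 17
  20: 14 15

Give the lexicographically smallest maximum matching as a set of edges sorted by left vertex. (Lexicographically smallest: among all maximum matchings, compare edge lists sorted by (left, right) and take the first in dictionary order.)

|M| = 8 (so the lex-smallest maximum matching has 8 edges)
process left vertices in ascending order; for each, take the smallest-labelled available neighbour that still permits 8 edges overall, or leave it unmatched if none does
lex-smallest matching: {1-9, 2-14, 4-16, 6-17, 10-15, 11-0, 12-8, 18-3}

Lex-smallest maximum matching: {(1,9), (2,14), (4,16), (6,17), (10,15), (11,0), (12,8), (18,3)}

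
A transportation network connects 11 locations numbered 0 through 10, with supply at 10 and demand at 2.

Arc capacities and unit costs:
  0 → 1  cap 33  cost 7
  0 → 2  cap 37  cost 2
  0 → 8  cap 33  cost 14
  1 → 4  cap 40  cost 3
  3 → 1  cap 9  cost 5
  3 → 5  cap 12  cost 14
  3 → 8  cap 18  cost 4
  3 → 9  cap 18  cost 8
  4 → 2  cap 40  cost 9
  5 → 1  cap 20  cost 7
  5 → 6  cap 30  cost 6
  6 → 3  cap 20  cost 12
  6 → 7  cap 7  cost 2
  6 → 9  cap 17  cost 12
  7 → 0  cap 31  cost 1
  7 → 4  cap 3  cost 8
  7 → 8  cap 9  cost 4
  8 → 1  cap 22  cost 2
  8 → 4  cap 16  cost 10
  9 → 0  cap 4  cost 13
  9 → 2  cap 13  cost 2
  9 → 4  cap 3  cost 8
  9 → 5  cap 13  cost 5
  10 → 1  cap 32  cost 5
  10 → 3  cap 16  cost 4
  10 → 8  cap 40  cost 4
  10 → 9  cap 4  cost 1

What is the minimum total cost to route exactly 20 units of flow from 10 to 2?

shortest-cost path #1: 10→9→2 push 4 @ unit cost 3 (adds 12)
shortest-cost path #2: 10→3→9→2 push 9 @ unit cost 14 (adds 126)
shortest-cost path #3: 10→1→4→2 push 7 @ unit cost 17 (adds 119)
total cost = 257

Minimum cost for 20 units: 257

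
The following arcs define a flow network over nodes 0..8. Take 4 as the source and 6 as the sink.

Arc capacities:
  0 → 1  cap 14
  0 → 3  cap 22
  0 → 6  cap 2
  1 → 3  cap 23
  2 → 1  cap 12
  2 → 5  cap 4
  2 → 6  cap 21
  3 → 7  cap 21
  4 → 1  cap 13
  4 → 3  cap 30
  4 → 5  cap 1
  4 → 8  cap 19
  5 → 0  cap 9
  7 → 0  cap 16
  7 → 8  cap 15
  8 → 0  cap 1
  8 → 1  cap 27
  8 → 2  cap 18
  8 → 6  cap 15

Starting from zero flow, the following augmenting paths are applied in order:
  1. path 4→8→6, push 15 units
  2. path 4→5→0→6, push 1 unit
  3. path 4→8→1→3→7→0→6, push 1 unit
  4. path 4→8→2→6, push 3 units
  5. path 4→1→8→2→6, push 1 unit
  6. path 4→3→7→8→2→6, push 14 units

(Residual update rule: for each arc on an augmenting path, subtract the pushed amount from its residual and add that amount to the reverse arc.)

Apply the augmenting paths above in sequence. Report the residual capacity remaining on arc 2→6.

after path 1 (4→8→6, push 15): res(2,6)=21
after path 2 (4→5→0→6, push 1): res(2,6)=21
after path 3 (4→8→1→3→7→0→6, push 1): res(2,6)=21
after path 4 (4→8→2→6, push 3): res(2,6)=18
after path 5 (4→1→8→2→6, push 1): res(2,6)=17
after path 6 (4→3→7→8→2→6, push 14): res(2,6)=3

Residual capacity of (2,6): 3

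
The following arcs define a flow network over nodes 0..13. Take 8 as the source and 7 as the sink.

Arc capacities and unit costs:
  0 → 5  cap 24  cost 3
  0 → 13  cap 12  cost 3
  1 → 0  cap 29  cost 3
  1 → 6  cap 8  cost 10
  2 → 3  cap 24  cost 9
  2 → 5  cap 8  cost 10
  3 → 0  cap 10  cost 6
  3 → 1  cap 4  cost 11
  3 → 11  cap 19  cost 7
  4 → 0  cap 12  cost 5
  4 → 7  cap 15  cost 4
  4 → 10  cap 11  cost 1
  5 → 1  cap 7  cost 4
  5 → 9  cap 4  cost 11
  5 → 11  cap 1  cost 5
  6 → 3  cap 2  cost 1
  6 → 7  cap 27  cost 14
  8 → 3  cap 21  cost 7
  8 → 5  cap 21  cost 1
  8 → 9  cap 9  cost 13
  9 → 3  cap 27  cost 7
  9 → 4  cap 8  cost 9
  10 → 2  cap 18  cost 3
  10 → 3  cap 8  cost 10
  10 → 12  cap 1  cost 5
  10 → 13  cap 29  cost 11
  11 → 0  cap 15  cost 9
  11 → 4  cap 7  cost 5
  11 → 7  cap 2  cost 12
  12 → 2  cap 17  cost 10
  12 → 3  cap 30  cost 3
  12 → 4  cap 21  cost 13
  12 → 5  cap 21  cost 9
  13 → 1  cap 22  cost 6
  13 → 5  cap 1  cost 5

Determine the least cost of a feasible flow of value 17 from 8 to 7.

Minimum cost for 17 units: 409

shortest-cost path #1: 8→5→11→4→7 push 1 @ unit cost 15 (adds 15)
shortest-cost path #2: 8→3→11→4→7 push 6 @ unit cost 23 (adds 138)
shortest-cost path #3: 8→5→9→4→7 push 4 @ unit cost 25 (adds 100)
shortest-cost path #4: 8→9→4→7 push 4 @ unit cost 26 (adds 104)
shortest-cost path #5: 8→3→11→7 push 2 @ unit cost 26 (adds 52)
total cost = 409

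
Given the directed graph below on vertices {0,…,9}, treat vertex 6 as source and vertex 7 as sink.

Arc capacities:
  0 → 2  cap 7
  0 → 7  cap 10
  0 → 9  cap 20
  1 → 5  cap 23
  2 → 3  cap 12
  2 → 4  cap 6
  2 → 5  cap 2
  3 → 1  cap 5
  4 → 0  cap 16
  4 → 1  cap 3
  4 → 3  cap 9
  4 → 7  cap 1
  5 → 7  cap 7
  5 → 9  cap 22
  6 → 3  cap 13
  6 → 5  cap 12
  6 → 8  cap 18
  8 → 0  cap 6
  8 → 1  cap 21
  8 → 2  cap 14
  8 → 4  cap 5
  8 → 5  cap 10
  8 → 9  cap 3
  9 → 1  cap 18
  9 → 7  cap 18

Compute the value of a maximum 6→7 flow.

augment #1: 6→5→7 bottleneck 7, total now 7
augment #2: 6→5→9→7 bottleneck 5, total now 12
augment #3: 6→8→0→7 bottleneck 6, total now 18
augment #4: 6→8→4→7 bottleneck 1, total now 19
augment #5: 6→8→9→7 bottleneck 3, total now 22
augment #6: 6→8→4→0→7 bottleneck 4, total now 26
augment #7: 6→8→5→9→7 bottleneck 4, total now 30
augment #8: 6→3→1→5→9→7 bottleneck 5, total now 35

Maximum flow value: 35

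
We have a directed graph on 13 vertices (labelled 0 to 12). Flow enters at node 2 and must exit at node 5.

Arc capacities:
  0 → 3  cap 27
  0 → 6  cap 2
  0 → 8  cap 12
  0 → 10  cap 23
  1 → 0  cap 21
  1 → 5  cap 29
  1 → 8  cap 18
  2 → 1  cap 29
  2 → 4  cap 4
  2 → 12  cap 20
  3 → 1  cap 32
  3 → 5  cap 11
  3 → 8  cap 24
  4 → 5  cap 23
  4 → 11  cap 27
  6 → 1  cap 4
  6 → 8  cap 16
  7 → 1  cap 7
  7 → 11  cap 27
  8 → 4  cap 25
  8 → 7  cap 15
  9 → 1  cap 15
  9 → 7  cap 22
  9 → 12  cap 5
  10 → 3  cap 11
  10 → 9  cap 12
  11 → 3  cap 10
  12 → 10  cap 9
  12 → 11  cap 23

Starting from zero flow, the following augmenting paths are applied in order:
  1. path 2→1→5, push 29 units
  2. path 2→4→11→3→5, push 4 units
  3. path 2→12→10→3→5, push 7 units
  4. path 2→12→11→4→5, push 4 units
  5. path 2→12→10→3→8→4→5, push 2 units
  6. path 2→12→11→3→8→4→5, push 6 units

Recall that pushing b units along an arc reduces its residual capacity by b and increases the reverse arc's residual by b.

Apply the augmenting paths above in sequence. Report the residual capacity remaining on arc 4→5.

after path 1 (2→1→5, push 29): res(4,5)=23
after path 2 (2→4→11→3→5, push 4): res(4,5)=23
after path 3 (2→12→10→3→5, push 7): res(4,5)=23
after path 4 (2→12→11→4→5, push 4): res(4,5)=19
after path 5 (2→12→10→3→8→4→5, push 2): res(4,5)=17
after path 6 (2→12→11→3→8→4→5, push 6): res(4,5)=11

Residual capacity of (4,5): 11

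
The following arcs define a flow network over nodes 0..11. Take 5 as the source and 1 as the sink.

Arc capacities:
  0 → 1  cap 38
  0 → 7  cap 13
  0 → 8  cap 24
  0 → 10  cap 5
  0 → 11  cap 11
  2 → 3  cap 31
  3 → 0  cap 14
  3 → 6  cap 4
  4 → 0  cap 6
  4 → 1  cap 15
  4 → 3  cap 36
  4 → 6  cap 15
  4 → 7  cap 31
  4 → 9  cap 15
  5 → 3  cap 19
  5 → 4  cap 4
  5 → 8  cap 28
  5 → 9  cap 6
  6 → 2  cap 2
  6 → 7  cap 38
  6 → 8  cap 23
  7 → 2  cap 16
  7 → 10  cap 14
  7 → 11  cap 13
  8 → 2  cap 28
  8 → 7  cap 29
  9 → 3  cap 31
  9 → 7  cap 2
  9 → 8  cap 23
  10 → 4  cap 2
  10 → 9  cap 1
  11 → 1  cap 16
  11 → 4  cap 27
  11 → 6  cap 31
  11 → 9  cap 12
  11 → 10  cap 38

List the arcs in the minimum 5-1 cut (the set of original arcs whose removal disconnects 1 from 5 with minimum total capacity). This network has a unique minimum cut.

augment #1: 5→4→1 push 4
augment #2: 5→3→0→1 push 14
augment #3: 5→8→7→11→1 push 13
augment #4: 5→8→7→10→4→1 push 2
max flow = 33; residual-reachable set from 5 gives S-side
cut edges (S→T): {(3,0), (5,4), (7,11), (10,4)} total cap 33

Min-cut arcs: {(3,0), (5,4), (7,11), (10,4)} (total capacity 33)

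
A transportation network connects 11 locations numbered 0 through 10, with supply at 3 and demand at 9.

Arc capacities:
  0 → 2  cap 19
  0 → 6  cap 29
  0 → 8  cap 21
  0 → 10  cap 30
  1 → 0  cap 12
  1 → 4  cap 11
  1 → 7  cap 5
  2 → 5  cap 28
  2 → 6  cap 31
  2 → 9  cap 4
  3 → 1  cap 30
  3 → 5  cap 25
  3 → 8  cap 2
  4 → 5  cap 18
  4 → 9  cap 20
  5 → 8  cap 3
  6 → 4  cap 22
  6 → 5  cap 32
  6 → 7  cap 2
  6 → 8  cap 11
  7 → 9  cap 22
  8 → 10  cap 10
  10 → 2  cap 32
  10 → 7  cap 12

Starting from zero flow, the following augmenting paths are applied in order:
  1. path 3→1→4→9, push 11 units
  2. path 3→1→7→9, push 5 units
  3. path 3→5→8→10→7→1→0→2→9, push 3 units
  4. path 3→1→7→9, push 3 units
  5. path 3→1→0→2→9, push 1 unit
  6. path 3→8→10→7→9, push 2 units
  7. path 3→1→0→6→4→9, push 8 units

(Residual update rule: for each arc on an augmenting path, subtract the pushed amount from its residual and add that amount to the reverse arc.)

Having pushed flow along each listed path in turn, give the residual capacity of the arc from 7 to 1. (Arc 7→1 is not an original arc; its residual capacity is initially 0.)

Residual capacity of (7,1): 5

after path 1 (3→1→4→9, push 11): res(7,1)=0
after path 2 (3→1→7→9, push 5): res(7,1)=5
after path 3 (3→5→8→10→7→1→0→2→9, push 3): res(7,1)=2
after path 4 (3→1→7→9, push 3): res(7,1)=5
after path 5 (3→1→0→2→9, push 1): res(7,1)=5
after path 6 (3→8→10→7→9, push 2): res(7,1)=5
after path 7 (3→1→0→6→4→9, push 8): res(7,1)=5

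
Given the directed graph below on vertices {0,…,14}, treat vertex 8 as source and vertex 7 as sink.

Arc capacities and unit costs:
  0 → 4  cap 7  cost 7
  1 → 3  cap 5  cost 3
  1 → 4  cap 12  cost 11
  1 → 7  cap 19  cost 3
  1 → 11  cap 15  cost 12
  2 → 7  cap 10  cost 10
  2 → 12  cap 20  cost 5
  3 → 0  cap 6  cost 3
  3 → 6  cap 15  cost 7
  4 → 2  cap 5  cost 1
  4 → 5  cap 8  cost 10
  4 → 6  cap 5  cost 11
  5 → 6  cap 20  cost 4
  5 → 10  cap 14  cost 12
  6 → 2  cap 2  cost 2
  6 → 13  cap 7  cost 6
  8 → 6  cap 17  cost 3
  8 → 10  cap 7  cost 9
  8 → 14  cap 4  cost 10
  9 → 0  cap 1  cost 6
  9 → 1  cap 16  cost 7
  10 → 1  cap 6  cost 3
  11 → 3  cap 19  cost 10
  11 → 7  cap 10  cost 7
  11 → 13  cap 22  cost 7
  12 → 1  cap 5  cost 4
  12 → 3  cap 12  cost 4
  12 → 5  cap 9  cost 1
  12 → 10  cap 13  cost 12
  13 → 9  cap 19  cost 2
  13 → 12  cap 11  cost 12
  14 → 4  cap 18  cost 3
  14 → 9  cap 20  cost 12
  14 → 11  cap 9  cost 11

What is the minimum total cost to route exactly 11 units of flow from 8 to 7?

shortest-cost path #1: 8→10→1→7 push 6 @ unit cost 15 (adds 90)
shortest-cost path #2: 8→6→2→7 push 2 @ unit cost 15 (adds 30)
shortest-cost path #3: 8→6→13→9→1→7 push 3 @ unit cost 21 (adds 63)
total cost = 183

Minimum cost for 11 units: 183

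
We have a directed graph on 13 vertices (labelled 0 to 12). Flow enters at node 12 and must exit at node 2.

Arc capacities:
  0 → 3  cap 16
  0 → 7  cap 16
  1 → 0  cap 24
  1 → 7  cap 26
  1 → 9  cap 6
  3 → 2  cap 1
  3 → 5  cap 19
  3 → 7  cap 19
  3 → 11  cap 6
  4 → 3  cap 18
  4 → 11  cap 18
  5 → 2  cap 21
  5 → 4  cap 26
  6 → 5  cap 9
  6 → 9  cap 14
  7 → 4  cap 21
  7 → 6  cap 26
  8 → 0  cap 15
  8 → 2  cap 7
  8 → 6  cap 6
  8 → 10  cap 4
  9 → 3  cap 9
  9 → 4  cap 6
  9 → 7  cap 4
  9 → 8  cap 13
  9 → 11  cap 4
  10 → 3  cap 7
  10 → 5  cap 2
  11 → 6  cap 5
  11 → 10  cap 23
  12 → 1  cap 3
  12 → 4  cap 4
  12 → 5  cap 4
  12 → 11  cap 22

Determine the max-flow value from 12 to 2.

Maximum flow value: 25

augment #1: 12→5→2 bottleneck 4, total now 4
augment #2: 12→4→3→2 bottleneck 1, total now 5
augment #3: 12→1→9→8→2 bottleneck 3, total now 8
augment #4: 12→4→3→5→2 bottleneck 3, total now 11
augment #5: 12→11→6→5→2 bottleneck 5, total now 16
augment #6: 12→11→10→5→2 bottleneck 2, total now 18
augment #7: 12→11→10→3→5→2 bottleneck 7, total now 25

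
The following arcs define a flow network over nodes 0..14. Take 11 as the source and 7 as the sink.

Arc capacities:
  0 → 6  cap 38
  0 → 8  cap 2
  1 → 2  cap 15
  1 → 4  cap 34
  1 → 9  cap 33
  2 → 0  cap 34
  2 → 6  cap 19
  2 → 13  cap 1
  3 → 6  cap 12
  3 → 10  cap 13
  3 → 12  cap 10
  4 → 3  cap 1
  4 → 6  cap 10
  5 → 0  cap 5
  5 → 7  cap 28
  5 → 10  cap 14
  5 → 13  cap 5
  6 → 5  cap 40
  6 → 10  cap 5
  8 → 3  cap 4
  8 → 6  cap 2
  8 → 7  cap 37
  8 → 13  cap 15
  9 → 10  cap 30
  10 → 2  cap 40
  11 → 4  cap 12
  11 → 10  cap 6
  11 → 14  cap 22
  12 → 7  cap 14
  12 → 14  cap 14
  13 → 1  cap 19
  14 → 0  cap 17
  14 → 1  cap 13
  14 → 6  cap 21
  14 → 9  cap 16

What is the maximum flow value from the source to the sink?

Maximum flow value: 31

augment #1: 11→4→3→12→7 bottleneck 1, total now 1
augment #2: 11→4→6→5→7 bottleneck 10, total now 11
augment #3: 11→14→0→8→7 bottleneck 2, total now 13
augment #4: 11→14→6→5→7 bottleneck 18, total now 31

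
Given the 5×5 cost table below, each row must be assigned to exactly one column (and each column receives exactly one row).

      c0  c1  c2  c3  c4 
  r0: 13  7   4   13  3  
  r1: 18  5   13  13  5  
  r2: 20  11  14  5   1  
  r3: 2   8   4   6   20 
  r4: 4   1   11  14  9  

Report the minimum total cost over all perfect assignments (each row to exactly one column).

Minimum assignment cost: 17

optimal assignment: row0→col2 (cost 4), row1→col4 (cost 5), row2→col3 (cost 5), row3→col0 (cost 2), row4→col1 (cost 1)
total = 4 + 5 + 5 + 2 + 1 = 17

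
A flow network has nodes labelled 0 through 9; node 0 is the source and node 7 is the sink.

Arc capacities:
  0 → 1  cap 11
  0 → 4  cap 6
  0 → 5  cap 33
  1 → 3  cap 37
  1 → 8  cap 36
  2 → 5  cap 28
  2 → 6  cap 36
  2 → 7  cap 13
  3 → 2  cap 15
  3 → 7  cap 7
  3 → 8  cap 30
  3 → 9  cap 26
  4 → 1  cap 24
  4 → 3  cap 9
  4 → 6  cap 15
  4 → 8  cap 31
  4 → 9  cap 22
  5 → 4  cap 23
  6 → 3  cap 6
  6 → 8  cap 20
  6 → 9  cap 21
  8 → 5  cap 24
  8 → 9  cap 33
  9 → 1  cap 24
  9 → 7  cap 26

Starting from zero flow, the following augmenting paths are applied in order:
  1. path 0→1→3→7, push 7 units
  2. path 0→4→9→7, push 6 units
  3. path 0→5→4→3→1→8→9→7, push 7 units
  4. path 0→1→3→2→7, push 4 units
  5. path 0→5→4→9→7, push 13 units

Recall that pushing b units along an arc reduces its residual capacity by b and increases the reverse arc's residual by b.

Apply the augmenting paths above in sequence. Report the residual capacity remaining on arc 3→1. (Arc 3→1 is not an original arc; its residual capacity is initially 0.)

Residual capacity of (3,1): 4

after path 1 (0→1→3→7, push 7): res(3,1)=7
after path 2 (0→4→9→7, push 6): res(3,1)=7
after path 3 (0→5→4→3→1→8→9→7, push 7): res(3,1)=0
after path 4 (0→1→3→2→7, push 4): res(3,1)=4
after path 5 (0→5→4→9→7, push 13): res(3,1)=4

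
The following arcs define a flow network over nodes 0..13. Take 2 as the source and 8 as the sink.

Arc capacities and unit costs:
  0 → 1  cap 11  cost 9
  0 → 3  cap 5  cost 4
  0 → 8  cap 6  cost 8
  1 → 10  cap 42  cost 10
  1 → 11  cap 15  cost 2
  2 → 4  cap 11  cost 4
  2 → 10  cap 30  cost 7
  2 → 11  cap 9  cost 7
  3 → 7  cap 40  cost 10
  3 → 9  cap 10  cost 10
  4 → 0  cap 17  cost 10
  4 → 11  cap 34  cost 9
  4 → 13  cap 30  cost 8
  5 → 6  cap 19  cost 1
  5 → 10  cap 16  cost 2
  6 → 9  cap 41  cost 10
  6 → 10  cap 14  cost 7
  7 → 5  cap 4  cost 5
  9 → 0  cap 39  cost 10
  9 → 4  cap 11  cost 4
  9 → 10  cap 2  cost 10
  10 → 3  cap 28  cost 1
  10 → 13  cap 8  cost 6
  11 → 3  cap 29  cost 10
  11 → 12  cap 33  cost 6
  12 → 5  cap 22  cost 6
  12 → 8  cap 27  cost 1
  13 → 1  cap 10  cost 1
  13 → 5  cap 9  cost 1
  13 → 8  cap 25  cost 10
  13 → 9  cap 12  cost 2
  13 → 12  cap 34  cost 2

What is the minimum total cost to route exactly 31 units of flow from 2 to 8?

shortest-cost path #1: 2→11→12→8 push 9 @ unit cost 14 (adds 126)
shortest-cost path #2: 2→4→13→12→8 push 11 @ unit cost 15 (adds 165)
shortest-cost path #3: 2→10→13→12→8 push 7 @ unit cost 16 (adds 112)
shortest-cost path #4: 2→10→13→8 push 1 @ unit cost 23 (adds 23)
shortest-cost path #5: 2→10→3→9→0→8 push 3 @ unit cost 36 (adds 108)
total cost = 534

Minimum cost for 31 units: 534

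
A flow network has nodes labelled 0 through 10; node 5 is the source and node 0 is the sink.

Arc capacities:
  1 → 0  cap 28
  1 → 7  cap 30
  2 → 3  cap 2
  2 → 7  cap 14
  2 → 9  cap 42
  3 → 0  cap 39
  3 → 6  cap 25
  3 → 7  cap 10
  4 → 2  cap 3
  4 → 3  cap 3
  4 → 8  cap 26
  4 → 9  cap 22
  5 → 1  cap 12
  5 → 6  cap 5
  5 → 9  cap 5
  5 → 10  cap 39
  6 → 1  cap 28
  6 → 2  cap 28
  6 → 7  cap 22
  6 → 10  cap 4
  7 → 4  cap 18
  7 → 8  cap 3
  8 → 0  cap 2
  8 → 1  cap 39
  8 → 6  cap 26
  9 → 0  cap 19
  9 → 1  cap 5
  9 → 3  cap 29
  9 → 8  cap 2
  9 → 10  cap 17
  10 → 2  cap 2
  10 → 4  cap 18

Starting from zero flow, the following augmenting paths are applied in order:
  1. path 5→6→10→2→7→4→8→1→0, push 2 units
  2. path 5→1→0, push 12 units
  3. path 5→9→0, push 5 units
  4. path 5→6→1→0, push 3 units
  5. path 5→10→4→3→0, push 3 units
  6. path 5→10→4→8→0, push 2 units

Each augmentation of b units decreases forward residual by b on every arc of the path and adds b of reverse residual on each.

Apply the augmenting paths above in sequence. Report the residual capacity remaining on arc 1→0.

after path 1 (5→6→10→2→7→4→8→1→0, push 2): res(1,0)=26
after path 2 (5→1→0, push 12): res(1,0)=14
after path 3 (5→9→0, push 5): res(1,0)=14
after path 4 (5→6→1→0, push 3): res(1,0)=11
after path 5 (5→10→4→3→0, push 3): res(1,0)=11
after path 6 (5→10→4→8→0, push 2): res(1,0)=11

Residual capacity of (1,0): 11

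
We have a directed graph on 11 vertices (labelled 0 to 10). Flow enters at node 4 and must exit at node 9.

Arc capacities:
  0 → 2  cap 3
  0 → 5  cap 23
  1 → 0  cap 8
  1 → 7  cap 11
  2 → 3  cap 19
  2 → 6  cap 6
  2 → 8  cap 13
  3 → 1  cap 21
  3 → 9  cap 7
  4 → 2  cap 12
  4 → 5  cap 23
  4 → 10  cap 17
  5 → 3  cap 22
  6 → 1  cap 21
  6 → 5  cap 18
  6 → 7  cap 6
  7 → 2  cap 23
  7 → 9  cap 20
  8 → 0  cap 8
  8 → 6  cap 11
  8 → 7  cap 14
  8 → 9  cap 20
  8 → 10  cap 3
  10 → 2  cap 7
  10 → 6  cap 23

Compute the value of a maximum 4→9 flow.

Maximum flow value: 37

augment #1: 4→2→3→9 bottleneck 7, total now 7
augment #2: 4→2→8→9 bottleneck 5, total now 12
augment #3: 4→10→2→8→9 bottleneck 7, total now 19
augment #4: 4→10→6→7→9 bottleneck 6, total now 25
augment #5: 4→5→3→1→7→9 bottleneck 11, total now 36
augment #6: 4→5→3→2→8→9 bottleneck 1, total now 37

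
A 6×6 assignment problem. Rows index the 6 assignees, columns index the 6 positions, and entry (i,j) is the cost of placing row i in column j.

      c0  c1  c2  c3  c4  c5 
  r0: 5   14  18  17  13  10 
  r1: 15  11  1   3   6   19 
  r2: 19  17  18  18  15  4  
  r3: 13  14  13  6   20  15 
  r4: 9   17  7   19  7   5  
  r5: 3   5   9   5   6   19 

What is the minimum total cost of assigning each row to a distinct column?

Minimum assignment cost: 28

optimal assignment: row0→col0 (cost 5), row1→col2 (cost 1), row2→col5 (cost 4), row3→col3 (cost 6), row4→col4 (cost 7), row5→col1 (cost 5)
total = 5 + 1 + 4 + 6 + 7 + 5 = 28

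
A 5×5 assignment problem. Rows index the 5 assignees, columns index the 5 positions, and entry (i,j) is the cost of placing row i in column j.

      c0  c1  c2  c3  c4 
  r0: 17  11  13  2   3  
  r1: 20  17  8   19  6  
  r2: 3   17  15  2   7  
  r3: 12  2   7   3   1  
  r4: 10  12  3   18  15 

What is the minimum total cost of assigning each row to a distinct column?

Minimum assignment cost: 16

optimal assignment: row0→col3 (cost 2), row1→col4 (cost 6), row2→col0 (cost 3), row3→col1 (cost 2), row4→col2 (cost 3)
total = 2 + 6 + 3 + 2 + 3 = 16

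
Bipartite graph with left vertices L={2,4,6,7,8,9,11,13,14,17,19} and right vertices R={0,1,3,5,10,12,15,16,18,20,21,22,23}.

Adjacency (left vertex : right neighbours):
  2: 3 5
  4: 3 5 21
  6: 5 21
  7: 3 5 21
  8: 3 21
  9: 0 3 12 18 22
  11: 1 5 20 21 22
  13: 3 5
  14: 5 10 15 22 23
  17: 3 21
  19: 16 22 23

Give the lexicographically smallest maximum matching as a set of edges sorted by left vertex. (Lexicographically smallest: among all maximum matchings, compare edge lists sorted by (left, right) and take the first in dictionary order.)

|M| = 7 (so the lex-smallest maximum matching has 7 edges)
process left vertices in ascending order; for each, take the smallest-labelled available neighbour that still permits 7 edges overall, or leave it unmatched if none does
lex-smallest matching: {2-3, 4-5, 6-21, 9-0, 11-1, 14-10, 19-16}

Lex-smallest maximum matching: {(2,3), (4,5), (6,21), (9,0), (11,1), (14,10), (19,16)}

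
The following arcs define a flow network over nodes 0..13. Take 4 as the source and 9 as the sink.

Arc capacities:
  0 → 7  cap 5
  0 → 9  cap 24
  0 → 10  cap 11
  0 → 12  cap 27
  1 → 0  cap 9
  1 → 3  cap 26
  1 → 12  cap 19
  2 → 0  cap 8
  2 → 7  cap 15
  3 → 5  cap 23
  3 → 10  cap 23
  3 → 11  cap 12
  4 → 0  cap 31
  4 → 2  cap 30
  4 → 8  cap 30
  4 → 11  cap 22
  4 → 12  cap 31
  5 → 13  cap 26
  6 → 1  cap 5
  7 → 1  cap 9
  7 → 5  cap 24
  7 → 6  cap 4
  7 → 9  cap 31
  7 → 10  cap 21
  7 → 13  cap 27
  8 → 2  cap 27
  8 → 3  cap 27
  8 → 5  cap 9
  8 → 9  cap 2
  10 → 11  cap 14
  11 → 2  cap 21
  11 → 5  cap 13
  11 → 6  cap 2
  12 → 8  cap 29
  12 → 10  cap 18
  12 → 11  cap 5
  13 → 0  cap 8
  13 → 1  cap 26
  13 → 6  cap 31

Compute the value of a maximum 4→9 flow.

Maximum flow value: 46

augment #1: 4→0→9 bottleneck 24, total now 24
augment #2: 4→8→9 bottleneck 2, total now 26
augment #3: 4→0→7→9 bottleneck 5, total now 31
augment #4: 4→2→7→9 bottleneck 15, total now 46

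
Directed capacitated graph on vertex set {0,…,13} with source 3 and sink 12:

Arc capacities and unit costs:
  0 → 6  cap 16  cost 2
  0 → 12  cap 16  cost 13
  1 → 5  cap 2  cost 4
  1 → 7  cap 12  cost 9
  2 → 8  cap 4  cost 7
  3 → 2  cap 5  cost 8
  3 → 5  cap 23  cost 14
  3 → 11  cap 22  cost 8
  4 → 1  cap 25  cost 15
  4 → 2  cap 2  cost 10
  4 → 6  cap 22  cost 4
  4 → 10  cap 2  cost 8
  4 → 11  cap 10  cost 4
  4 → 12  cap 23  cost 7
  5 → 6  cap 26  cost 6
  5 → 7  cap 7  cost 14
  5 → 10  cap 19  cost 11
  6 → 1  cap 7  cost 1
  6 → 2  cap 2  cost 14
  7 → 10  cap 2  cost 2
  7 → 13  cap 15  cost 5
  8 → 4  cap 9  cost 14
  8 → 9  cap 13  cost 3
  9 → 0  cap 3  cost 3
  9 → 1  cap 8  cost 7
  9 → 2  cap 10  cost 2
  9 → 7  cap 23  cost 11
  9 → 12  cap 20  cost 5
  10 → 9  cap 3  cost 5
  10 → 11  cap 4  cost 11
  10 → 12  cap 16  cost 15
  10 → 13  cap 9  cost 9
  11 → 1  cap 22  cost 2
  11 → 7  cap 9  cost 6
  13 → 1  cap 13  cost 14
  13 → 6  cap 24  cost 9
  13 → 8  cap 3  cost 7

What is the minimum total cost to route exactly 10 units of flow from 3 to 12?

shortest-cost path #1: 3→2→8→9→12 push 4 @ unit cost 23 (adds 92)
shortest-cost path #2: 3→11→7→10→9→12 push 2 @ unit cost 26 (adds 52)
shortest-cost path #3: 3→11→7→13→8→9→12 push 3 @ unit cost 34 (adds 102)
shortest-cost path #4: 3→5→10→9→12 push 1 @ unit cost 35 (adds 35)
total cost = 281

Minimum cost for 10 units: 281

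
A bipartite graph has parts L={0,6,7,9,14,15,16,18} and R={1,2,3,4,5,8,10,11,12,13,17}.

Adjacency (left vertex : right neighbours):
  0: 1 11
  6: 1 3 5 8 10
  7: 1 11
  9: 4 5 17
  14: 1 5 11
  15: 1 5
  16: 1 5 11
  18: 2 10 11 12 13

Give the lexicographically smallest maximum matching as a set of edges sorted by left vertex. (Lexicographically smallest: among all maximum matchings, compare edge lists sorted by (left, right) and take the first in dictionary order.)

|M| = 6 (so the lex-smallest maximum matching has 6 edges)
process left vertices in ascending order; for each, take the smallest-labelled available neighbour that still permits 6 edges overall, or leave it unmatched if none does
lex-smallest matching: {0-1, 6-3, 7-11, 9-4, 14-5, 18-2}

Lex-smallest maximum matching: {(0,1), (6,3), (7,11), (9,4), (14,5), (18,2)}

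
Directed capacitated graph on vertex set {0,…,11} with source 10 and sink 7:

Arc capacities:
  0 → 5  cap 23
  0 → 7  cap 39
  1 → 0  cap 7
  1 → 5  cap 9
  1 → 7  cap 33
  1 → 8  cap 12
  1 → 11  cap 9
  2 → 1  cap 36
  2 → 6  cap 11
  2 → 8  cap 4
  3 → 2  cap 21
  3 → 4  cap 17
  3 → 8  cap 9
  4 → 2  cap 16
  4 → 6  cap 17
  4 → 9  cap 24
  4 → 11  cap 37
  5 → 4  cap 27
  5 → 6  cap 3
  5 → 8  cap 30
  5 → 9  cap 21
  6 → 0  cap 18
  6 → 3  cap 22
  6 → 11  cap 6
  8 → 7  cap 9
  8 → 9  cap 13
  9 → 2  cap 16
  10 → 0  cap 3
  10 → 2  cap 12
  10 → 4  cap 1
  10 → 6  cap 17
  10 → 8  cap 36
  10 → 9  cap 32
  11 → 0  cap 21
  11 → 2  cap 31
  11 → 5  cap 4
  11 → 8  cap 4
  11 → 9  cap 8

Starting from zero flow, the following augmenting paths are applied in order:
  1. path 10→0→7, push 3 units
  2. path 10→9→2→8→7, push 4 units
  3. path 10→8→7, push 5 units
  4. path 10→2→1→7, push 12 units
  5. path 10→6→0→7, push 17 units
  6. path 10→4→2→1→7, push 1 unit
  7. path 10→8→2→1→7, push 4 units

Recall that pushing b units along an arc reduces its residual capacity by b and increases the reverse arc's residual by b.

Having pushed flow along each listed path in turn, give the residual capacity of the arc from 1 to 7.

Residual capacity of (1,7): 16

after path 1 (10→0→7, push 3): res(1,7)=33
after path 2 (10→9→2→8→7, push 4): res(1,7)=33
after path 3 (10→8→7, push 5): res(1,7)=33
after path 4 (10→2→1→7, push 12): res(1,7)=21
after path 5 (10→6→0→7, push 17): res(1,7)=21
after path 6 (10→4→2→1→7, push 1): res(1,7)=20
after path 7 (10→8→2→1→7, push 4): res(1,7)=16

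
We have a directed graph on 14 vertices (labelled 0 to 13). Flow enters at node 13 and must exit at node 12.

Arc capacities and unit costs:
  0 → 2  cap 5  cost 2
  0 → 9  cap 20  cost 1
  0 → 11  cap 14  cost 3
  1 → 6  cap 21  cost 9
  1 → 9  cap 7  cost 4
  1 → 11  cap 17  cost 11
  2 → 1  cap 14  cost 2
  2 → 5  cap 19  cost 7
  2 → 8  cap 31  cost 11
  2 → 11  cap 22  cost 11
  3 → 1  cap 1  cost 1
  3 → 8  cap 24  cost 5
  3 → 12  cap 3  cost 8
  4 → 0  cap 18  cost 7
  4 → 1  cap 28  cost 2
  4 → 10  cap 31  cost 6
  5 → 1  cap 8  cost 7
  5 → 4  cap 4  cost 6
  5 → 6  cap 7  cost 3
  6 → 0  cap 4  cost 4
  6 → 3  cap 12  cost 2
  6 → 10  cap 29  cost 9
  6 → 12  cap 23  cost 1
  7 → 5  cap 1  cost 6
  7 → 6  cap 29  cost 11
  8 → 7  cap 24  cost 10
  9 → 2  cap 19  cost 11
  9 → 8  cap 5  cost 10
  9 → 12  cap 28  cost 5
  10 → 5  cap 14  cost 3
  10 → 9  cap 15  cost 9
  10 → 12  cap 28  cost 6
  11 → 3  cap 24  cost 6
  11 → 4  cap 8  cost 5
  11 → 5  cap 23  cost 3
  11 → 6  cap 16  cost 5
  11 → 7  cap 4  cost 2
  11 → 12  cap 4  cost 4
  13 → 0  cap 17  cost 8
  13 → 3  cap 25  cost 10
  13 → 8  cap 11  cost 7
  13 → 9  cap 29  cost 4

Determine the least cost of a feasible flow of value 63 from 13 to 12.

Minimum cost for 63 units: 1092

shortest-cost path #1: 13→9→12 push 28 @ unit cost 9 (adds 252)
shortest-cost path #2: 13→0→11→12 push 4 @ unit cost 15 (adds 60)
shortest-cost path #3: 13→0→11→6→12 push 10 @ unit cost 17 (adds 170)
shortest-cost path #4: 13→3→12 push 3 @ unit cost 18 (adds 54)
shortest-cost path #5: 13→0→2→5→6→12 push 3 @ unit cost 21 (adds 63)
shortest-cost path #6: 13→3→1→6→12 push 1 @ unit cost 21 (adds 21)
shortest-cost path #7: 13→9→2→5→6→12 push 1 @ unit cost 26 (adds 26)
shortest-cost path #8: 13→8→7→5→6→12 push 1 @ unit cost 27 (adds 27)
shortest-cost path #9: 13→8→7→6→12 push 7 @ unit cost 29 (adds 203)
shortest-cost path #10: 13→8→7→6→11→4→10→12 push 3 @ unit cost 40 (adds 120)
shortest-cost path #11: 13→3→8→7→6→11→4→10→12 push 2 @ unit cost 48 (adds 96)
total cost = 1092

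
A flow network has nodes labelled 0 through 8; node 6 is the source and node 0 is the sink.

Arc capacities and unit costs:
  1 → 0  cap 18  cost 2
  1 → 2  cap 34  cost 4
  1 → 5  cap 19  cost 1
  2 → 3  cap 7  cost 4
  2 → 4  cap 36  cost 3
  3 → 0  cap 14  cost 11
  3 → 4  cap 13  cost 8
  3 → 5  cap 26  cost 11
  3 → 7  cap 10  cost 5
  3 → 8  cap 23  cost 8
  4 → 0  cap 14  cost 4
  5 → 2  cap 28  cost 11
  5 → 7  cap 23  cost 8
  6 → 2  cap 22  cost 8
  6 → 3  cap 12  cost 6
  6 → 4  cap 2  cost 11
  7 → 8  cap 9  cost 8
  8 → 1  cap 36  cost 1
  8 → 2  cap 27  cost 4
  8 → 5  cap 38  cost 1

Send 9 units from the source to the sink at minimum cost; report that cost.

shortest-cost path #1: 6→4→0 push 2 @ unit cost 15 (adds 30)
shortest-cost path #2: 6→2→4→0 push 7 @ unit cost 15 (adds 105)
total cost = 135

Minimum cost for 9 units: 135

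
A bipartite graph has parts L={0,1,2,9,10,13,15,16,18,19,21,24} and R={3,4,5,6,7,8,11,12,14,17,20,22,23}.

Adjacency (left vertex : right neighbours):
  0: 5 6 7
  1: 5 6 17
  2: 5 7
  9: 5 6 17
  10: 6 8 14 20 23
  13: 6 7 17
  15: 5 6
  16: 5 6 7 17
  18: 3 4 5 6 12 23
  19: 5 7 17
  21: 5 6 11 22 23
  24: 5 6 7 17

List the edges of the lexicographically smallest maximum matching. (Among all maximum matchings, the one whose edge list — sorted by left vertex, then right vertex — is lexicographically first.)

Lex-smallest maximum matching: {(0,5), (1,6), (2,7), (9,17), (10,8), (18,3), (21,11)}

|M| = 7 (so the lex-smallest maximum matching has 7 edges)
process left vertices in ascending order; for each, take the smallest-labelled available neighbour that still permits 7 edges overall, or leave it unmatched if none does
lex-smallest matching: {0-5, 1-6, 2-7, 9-17, 10-8, 18-3, 21-11}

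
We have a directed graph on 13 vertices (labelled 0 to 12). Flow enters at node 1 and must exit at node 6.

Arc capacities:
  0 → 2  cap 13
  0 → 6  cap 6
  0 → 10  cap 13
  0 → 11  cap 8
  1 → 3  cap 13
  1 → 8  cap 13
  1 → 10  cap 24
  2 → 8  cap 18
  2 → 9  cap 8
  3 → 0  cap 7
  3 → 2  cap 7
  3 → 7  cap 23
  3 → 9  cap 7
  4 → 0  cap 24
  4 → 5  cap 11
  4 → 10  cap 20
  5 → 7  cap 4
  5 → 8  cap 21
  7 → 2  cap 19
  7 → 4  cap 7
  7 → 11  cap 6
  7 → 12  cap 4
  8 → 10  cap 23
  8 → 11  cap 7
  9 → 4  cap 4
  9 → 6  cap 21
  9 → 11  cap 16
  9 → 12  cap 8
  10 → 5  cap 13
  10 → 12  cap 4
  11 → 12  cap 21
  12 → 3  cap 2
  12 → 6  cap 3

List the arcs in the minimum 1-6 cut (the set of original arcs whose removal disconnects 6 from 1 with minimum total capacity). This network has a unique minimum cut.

Min-cut arcs: {(1,3), (5,7), (12,3), (12,6)} (total capacity 22)

augment #1: 1→3→0→6 push 6
augment #2: 1→3→9→6 push 7
augment #3: 1→10→12→6 push 3
augment #4: 1→10→5→7→2→9→6 push 4
augment #5: 1→10→12→3→2→9→6 push 1
augment #6: 1→8→11→12→3→2→9→6 push 1
max flow = 22; residual-reachable set from 1 gives S-side
cut edges (S→T): {(1,3), (5,7), (12,3), (12,6)} total cap 22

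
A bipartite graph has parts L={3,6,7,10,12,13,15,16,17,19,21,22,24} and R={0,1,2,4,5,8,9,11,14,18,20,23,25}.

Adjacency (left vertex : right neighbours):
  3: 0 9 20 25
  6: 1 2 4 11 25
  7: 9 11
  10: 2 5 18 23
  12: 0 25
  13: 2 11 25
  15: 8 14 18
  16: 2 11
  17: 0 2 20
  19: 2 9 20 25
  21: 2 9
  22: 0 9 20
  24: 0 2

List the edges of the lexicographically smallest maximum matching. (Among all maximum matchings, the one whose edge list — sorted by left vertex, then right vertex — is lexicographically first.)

Lex-smallest maximum matching: {(3,0), (6,1), (7,9), (10,5), (12,25), (13,2), (15,8), (16,11), (17,20)}

|M| = 9 (so the lex-smallest maximum matching has 9 edges)
process left vertices in ascending order; for each, take the smallest-labelled available neighbour that still permits 9 edges overall, or leave it unmatched if none does
lex-smallest matching: {3-0, 6-1, 7-9, 10-5, 12-25, 13-2, 15-8, 16-11, 17-20}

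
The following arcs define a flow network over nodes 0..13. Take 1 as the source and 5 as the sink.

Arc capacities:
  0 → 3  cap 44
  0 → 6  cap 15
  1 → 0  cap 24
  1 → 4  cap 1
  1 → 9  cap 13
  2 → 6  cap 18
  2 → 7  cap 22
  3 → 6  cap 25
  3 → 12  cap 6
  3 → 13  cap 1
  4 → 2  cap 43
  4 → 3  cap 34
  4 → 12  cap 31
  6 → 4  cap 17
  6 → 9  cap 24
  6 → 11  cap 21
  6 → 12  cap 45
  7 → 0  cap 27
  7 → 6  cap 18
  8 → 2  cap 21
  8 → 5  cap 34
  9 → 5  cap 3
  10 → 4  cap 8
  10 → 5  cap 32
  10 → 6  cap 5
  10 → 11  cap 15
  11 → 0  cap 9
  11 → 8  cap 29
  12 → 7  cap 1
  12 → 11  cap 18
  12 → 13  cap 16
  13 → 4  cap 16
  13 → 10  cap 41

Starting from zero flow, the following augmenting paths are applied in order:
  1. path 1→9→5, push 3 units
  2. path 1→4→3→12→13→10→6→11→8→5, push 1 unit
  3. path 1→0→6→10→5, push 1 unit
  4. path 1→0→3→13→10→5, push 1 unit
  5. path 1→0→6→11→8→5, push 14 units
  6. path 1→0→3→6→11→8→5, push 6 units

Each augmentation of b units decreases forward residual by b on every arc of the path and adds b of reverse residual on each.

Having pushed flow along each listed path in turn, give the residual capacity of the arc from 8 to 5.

Residual capacity of (8,5): 13

after path 1 (1→9→5, push 3): res(8,5)=34
after path 2 (1→4→3→12→13→10→6→11→8→5, push 1): res(8,5)=33
after path 3 (1→0→6→10→5, push 1): res(8,5)=33
after path 4 (1→0→3→13→10→5, push 1): res(8,5)=33
after path 5 (1→0→6→11→8→5, push 14): res(8,5)=19
after path 6 (1→0→3→6→11→8→5, push 6): res(8,5)=13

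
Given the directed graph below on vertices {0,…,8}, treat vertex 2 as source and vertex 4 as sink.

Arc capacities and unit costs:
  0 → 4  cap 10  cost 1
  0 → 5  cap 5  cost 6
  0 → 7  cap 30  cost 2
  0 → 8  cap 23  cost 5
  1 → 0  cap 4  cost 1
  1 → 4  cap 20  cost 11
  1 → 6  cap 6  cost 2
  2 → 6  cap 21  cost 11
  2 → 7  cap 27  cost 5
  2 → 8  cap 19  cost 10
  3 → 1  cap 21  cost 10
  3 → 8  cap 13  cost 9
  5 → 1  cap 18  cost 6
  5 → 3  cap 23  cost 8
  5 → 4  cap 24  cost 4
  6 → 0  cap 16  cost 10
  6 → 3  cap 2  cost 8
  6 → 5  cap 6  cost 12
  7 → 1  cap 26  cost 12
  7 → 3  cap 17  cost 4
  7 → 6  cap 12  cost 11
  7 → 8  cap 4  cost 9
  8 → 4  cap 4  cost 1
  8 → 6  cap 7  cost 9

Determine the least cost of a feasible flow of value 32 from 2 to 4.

Minimum cost for 32 units: 750

shortest-cost path #1: 2→8→4 push 4 @ unit cost 11 (adds 44)
shortest-cost path #2: 2→7→1→0→4 push 4 @ unit cost 19 (adds 76)
shortest-cost path #3: 2→6→0→4 push 6 @ unit cost 22 (adds 132)
shortest-cost path #4: 2→6→5→4 push 6 @ unit cost 27 (adds 162)
shortest-cost path #5: 2→7→1→4 push 12 @ unit cost 28 (adds 336)
total cost = 750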